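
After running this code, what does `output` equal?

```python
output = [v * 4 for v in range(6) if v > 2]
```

Let's trace through this code step by step.

Initialize: output = [v * 4 for v in range(6) if v > 2]

After execution: output = [12, 16, 20]
[12, 16, 20]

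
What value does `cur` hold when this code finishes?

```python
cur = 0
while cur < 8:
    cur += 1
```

Let's trace through this code step by step.

Initialize: cur = 0
Entering loop: while cur < 8:

After execution: cur = 8
8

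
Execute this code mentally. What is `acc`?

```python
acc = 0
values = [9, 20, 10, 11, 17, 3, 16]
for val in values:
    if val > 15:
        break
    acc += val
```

Let's trace through this code step by step.

Initialize: acc = 0
Initialize: values = [9, 20, 10, 11, 17, 3, 16]
Entering loop: for val in values:

After execution: acc = 9
9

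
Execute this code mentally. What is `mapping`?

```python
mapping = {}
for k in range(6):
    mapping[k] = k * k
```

Let's trace through this code step by step.

Initialize: mapping = {}
Entering loop: for k in range(6):

After execution: mapping = {0: 0, 1: 1, 2: 4, 3: 9, 4: 16, 5: 25}
{0: 0, 1: 1, 2: 4, 3: 9, 4: 16, 5: 25}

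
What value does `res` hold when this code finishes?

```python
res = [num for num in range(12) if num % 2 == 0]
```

Let's trace through this code step by step.

Initialize: res = [num for num in range(12) if num % 2 == 0]

After execution: res = [0, 2, 4, 6, 8, 10]
[0, 2, 4, 6, 8, 10]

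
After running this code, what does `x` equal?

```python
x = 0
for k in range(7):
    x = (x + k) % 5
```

Let's trace through this code step by step.

Initialize: x = 0
Entering loop: for k in range(7):

After execution: x = 1
1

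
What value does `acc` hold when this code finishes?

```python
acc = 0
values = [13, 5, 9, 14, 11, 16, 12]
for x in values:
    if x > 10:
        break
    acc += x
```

Let's trace through this code step by step.

Initialize: acc = 0
Initialize: values = [13, 5, 9, 14, 11, 16, 12]
Entering loop: for x in values:

After execution: acc = 0
0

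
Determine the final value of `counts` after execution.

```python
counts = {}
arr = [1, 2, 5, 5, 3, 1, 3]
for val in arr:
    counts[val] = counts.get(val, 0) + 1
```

Let's trace through this code step by step.

Initialize: counts = {}
Initialize: arr = [1, 2, 5, 5, 3, 1, 3]
Entering loop: for val in arr:

After execution: counts = {1: 2, 2: 1, 5: 2, 3: 2}
{1: 2, 2: 1, 5: 2, 3: 2}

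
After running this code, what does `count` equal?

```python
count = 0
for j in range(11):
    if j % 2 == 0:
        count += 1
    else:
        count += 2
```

Let's trace through this code step by step.

Initialize: count = 0
Entering loop: for j in range(11):

After execution: count = 16
16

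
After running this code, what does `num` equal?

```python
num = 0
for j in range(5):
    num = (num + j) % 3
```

Let's trace through this code step by step.

Initialize: num = 0
Entering loop: for j in range(5):

After execution: num = 1
1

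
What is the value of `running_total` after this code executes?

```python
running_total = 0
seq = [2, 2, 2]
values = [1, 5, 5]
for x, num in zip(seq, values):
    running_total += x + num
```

Let's trace through this code step by step.

Initialize: running_total = 0
Initialize: seq = [2, 2, 2]
Initialize: values = [1, 5, 5]
Entering loop: for x, num in zip(seq, values):

After execution: running_total = 17
17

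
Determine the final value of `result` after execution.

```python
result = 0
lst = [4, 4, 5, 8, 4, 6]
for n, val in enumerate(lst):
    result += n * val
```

Let's trace through this code step by step.

Initialize: result = 0
Initialize: lst = [4, 4, 5, 8, 4, 6]
Entering loop: for n, val in enumerate(lst):

After execution: result = 84
84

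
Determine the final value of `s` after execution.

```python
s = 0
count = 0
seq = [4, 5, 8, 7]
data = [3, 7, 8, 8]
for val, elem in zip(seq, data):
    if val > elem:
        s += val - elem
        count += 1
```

Let's trace through this code step by step.

Initialize: s = 0
Initialize: count = 0
Initialize: seq = [4, 5, 8, 7]
Initialize: data = [3, 7, 8, 8]
Entering loop: for val, elem in zip(seq, data):

After execution: s = 1
1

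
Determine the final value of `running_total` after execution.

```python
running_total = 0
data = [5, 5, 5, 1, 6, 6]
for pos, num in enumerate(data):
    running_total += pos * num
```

Let's trace through this code step by step.

Initialize: running_total = 0
Initialize: data = [5, 5, 5, 1, 6, 6]
Entering loop: for pos, num in enumerate(data):

After execution: running_total = 72
72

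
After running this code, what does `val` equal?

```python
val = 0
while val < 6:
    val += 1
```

Let's trace through this code step by step.

Initialize: val = 0
Entering loop: while val < 6:

After execution: val = 6
6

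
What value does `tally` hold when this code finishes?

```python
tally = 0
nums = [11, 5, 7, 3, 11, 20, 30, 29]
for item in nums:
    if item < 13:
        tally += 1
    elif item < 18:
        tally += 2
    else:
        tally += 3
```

Let's trace through this code step by step.

Initialize: tally = 0
Initialize: nums = [11, 5, 7, 3, 11, 20, 30, 29]
Entering loop: for item in nums:

After execution: tally = 14
14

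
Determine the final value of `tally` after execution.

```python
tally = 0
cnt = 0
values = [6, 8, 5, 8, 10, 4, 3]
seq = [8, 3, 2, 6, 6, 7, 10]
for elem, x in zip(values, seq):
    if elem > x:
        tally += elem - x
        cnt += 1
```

Let's trace through this code step by step.

Initialize: tally = 0
Initialize: cnt = 0
Initialize: values = [6, 8, 5, 8, 10, 4, 3]
Initialize: seq = [8, 3, 2, 6, 6, 7, 10]
Entering loop: for elem, x in zip(values, seq):

After execution: tally = 14
14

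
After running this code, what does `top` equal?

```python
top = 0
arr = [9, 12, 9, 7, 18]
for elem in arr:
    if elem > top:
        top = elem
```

Let's trace through this code step by step.

Initialize: top = 0
Initialize: arr = [9, 12, 9, 7, 18]
Entering loop: for elem in arr:

After execution: top = 18
18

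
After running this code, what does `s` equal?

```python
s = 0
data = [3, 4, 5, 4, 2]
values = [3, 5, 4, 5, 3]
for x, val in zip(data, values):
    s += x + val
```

Let's trace through this code step by step.

Initialize: s = 0
Initialize: data = [3, 4, 5, 4, 2]
Initialize: values = [3, 5, 4, 5, 3]
Entering loop: for x, val in zip(data, values):

After execution: s = 38
38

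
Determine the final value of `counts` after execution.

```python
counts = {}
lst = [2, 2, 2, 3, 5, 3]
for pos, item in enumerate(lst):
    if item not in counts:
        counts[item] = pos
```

Let's trace through this code step by step.

Initialize: counts = {}
Initialize: lst = [2, 2, 2, 3, 5, 3]
Entering loop: for pos, item in enumerate(lst):

After execution: counts = {2: 0, 3: 3, 5: 4}
{2: 0, 3: 3, 5: 4}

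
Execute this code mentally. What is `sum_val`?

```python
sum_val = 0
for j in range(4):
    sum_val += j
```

Let's trace through this code step by step.

Initialize: sum_val = 0
Entering loop: for j in range(4):

After execution: sum_val = 6
6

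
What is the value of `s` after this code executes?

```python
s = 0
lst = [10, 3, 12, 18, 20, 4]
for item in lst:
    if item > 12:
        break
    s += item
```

Let's trace through this code step by step.

Initialize: s = 0
Initialize: lst = [10, 3, 12, 18, 20, 4]
Entering loop: for item in lst:

After execution: s = 25
25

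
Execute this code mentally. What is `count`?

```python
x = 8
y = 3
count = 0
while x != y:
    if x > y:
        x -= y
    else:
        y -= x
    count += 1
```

Let's trace through this code step by step.

Initialize: x = 8
Initialize: y = 3
Initialize: count = 0
Entering loop: while x != y:

After execution: count = 4
4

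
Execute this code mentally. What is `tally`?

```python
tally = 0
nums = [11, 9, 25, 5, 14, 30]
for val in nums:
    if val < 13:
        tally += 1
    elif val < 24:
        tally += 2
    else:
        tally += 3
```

Let's trace through this code step by step.

Initialize: tally = 0
Initialize: nums = [11, 9, 25, 5, 14, 30]
Entering loop: for val in nums:

After execution: tally = 11
11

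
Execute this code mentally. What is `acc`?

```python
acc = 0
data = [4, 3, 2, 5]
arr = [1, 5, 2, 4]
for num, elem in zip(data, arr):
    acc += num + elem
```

Let's trace through this code step by step.

Initialize: acc = 0
Initialize: data = [4, 3, 2, 5]
Initialize: arr = [1, 5, 2, 4]
Entering loop: for num, elem in zip(data, arr):

After execution: acc = 26
26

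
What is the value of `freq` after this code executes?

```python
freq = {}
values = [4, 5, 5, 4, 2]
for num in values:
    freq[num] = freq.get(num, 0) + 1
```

Let's trace through this code step by step.

Initialize: freq = {}
Initialize: values = [4, 5, 5, 4, 2]
Entering loop: for num in values:

After execution: freq = {4: 2, 5: 2, 2: 1}
{4: 2, 5: 2, 2: 1}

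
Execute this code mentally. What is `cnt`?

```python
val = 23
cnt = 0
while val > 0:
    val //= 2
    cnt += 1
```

Let's trace through this code step by step.

Initialize: val = 23
Initialize: cnt = 0
Entering loop: while val > 0:

After execution: cnt = 5
5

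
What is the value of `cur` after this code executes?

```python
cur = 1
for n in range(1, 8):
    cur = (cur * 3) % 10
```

Let's trace through this code step by step.

Initialize: cur = 1
Entering loop: for n in range(1, 8):

After execution: cur = 7
7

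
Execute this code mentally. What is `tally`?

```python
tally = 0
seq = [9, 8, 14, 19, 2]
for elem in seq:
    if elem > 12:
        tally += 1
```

Let's trace through this code step by step.

Initialize: tally = 0
Initialize: seq = [9, 8, 14, 19, 2]
Entering loop: for elem in seq:

After execution: tally = 2
2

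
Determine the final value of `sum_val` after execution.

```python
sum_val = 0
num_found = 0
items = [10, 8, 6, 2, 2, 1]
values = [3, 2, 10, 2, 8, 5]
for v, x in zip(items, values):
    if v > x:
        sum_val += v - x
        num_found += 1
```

Let's trace through this code step by step.

Initialize: sum_val = 0
Initialize: num_found = 0
Initialize: items = [10, 8, 6, 2, 2, 1]
Initialize: values = [3, 2, 10, 2, 8, 5]
Entering loop: for v, x in zip(items, values):

After execution: sum_val = 13
13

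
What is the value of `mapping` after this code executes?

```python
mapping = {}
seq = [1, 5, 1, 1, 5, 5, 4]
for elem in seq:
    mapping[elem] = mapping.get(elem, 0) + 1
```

Let's trace through this code step by step.

Initialize: mapping = {}
Initialize: seq = [1, 5, 1, 1, 5, 5, 4]
Entering loop: for elem in seq:

After execution: mapping = {1: 3, 5: 3, 4: 1}
{1: 3, 5: 3, 4: 1}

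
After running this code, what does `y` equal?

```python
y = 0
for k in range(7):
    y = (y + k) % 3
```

Let's trace through this code step by step.

Initialize: y = 0
Entering loop: for k in range(7):

After execution: y = 0
0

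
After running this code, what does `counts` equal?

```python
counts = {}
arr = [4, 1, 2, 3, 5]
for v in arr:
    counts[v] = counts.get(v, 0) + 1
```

Let's trace through this code step by step.

Initialize: counts = {}
Initialize: arr = [4, 1, 2, 3, 5]
Entering loop: for v in arr:

After execution: counts = {4: 1, 1: 1, 2: 1, 3: 1, 5: 1}
{4: 1, 1: 1, 2: 1, 3: 1, 5: 1}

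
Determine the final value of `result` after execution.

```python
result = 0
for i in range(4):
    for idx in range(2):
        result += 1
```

Let's trace through this code step by step.

Initialize: result = 0
Entering loop: for i in range(4):

After execution: result = 8
8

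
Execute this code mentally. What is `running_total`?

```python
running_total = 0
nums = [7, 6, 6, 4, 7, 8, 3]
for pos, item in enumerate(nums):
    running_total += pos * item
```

Let's trace through this code step by step.

Initialize: running_total = 0
Initialize: nums = [7, 6, 6, 4, 7, 8, 3]
Entering loop: for pos, item in enumerate(nums):

After execution: running_total = 116
116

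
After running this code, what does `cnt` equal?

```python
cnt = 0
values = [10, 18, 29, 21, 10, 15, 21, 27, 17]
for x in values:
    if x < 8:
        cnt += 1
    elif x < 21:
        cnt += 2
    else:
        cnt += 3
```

Let's trace through this code step by step.

Initialize: cnt = 0
Initialize: values = [10, 18, 29, 21, 10, 15, 21, 27, 17]
Entering loop: for x in values:

After execution: cnt = 22
22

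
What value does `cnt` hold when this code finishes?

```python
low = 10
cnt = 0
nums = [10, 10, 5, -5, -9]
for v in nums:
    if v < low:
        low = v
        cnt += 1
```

Let's trace through this code step by step.

Initialize: low = 10
Initialize: cnt = 0
Initialize: nums = [10, 10, 5, -5, -9]
Entering loop: for v in nums:

After execution: cnt = 3
3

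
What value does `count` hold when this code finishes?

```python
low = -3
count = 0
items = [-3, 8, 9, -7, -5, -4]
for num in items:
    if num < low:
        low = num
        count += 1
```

Let's trace through this code step by step.

Initialize: low = -3
Initialize: count = 0
Initialize: items = [-3, 8, 9, -7, -5, -4]
Entering loop: for num in items:

After execution: count = 1
1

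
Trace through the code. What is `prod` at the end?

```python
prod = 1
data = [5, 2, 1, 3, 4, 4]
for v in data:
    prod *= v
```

Let's trace through this code step by step.

Initialize: prod = 1
Initialize: data = [5, 2, 1, 3, 4, 4]
Entering loop: for v in data:

After execution: prod = 480
480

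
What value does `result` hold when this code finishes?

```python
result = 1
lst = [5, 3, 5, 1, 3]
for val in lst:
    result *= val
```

Let's trace through this code step by step.

Initialize: result = 1
Initialize: lst = [5, 3, 5, 1, 3]
Entering loop: for val in lst:

After execution: result = 225
225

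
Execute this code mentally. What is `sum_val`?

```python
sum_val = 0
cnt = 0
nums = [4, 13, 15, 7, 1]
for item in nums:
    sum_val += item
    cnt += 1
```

Let's trace through this code step by step.

Initialize: sum_val = 0
Initialize: cnt = 0
Initialize: nums = [4, 13, 15, 7, 1]
Entering loop: for item in nums:

After execution: sum_val = 40
40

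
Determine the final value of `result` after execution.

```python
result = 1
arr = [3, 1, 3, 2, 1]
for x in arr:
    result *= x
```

Let's trace through this code step by step.

Initialize: result = 1
Initialize: arr = [3, 1, 3, 2, 1]
Entering loop: for x in arr:

After execution: result = 18
18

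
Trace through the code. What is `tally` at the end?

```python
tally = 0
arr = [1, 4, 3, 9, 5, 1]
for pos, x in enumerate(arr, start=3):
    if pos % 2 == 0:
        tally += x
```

Let's trace through this code step by step.

Initialize: tally = 0
Initialize: arr = [1, 4, 3, 9, 5, 1]
Entering loop: for pos, x in enumerate(arr, start=3):

After execution: tally = 14
14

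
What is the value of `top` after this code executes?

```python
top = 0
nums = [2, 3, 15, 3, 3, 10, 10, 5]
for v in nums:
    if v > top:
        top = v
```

Let's trace through this code step by step.

Initialize: top = 0
Initialize: nums = [2, 3, 15, 3, 3, 10, 10, 5]
Entering loop: for v in nums:

After execution: top = 15
15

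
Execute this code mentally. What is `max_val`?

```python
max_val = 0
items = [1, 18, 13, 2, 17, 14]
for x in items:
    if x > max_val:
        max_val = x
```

Let's trace through this code step by step.

Initialize: max_val = 0
Initialize: items = [1, 18, 13, 2, 17, 14]
Entering loop: for x in items:

After execution: max_val = 18
18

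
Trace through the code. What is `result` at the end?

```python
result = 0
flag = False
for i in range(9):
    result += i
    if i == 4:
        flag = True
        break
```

Let's trace through this code step by step.

Initialize: result = 0
Initialize: flag = False
Entering loop: for i in range(9):

After execution: result = 10
10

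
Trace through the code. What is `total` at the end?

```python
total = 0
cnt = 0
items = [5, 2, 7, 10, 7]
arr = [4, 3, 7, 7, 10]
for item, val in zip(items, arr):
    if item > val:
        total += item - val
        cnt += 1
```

Let's trace through this code step by step.

Initialize: total = 0
Initialize: cnt = 0
Initialize: items = [5, 2, 7, 10, 7]
Initialize: arr = [4, 3, 7, 7, 10]
Entering loop: for item, val in zip(items, arr):

After execution: total = 4
4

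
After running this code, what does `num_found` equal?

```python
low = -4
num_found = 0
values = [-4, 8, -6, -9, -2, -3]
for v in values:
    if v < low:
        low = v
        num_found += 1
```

Let's trace through this code step by step.

Initialize: low = -4
Initialize: num_found = 0
Initialize: values = [-4, 8, -6, -9, -2, -3]
Entering loop: for v in values:

After execution: num_found = 2
2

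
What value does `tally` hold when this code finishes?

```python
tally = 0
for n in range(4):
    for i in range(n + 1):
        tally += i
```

Let's trace through this code step by step.

Initialize: tally = 0
Entering loop: for n in range(4):

After execution: tally = 10
10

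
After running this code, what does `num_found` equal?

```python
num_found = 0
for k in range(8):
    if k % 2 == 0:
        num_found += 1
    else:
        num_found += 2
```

Let's trace through this code step by step.

Initialize: num_found = 0
Entering loop: for k in range(8):

After execution: num_found = 12
12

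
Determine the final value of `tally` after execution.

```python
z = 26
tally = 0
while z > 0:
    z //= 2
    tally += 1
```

Let's trace through this code step by step.

Initialize: z = 26
Initialize: tally = 0
Entering loop: while z > 0:

After execution: tally = 5
5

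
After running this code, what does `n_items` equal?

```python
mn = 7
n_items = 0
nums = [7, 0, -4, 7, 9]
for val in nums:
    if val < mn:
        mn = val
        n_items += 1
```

Let's trace through this code step by step.

Initialize: mn = 7
Initialize: n_items = 0
Initialize: nums = [7, 0, -4, 7, 9]
Entering loop: for val in nums:

After execution: n_items = 2
2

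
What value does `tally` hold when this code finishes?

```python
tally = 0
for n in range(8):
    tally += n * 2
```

Let's trace through this code step by step.

Initialize: tally = 0
Entering loop: for n in range(8):

After execution: tally = 56
56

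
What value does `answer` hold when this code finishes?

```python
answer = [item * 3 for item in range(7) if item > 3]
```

Let's trace through this code step by step.

Initialize: answer = [item * 3 for item in range(7) if item > 3]

After execution: answer = [12, 15, 18]
[12, 15, 18]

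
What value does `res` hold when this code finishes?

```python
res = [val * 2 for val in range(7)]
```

Let's trace through this code step by step.

Initialize: res = [val * 2 for val in range(7)]

After execution: res = [0, 2, 4, 6, 8, 10, 12]
[0, 2, 4, 6, 8, 10, 12]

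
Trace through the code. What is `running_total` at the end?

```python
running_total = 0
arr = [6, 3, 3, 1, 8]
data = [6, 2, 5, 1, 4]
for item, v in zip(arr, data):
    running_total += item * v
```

Let's trace through this code step by step.

Initialize: running_total = 0
Initialize: arr = [6, 3, 3, 1, 8]
Initialize: data = [6, 2, 5, 1, 4]
Entering loop: for item, v in zip(arr, data):

After execution: running_total = 90
90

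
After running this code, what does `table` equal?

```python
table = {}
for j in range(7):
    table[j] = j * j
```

Let's trace through this code step by step.

Initialize: table = {}
Entering loop: for j in range(7):

After execution: table = {0: 0, 1: 1, 2: 4, 3: 9, 4: 16, 5: 25, 6: 36}
{0: 0, 1: 1, 2: 4, 3: 9, 4: 16, 5: 25, 6: 36}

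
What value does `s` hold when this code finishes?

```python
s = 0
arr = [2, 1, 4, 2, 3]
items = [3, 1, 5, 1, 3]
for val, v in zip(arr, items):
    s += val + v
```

Let's trace through this code step by step.

Initialize: s = 0
Initialize: arr = [2, 1, 4, 2, 3]
Initialize: items = [3, 1, 5, 1, 3]
Entering loop: for val, v in zip(arr, items):

After execution: s = 25
25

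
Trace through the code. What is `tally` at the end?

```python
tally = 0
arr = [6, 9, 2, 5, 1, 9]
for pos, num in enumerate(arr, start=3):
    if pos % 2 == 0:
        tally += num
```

Let's trace through this code step by step.

Initialize: tally = 0
Initialize: arr = [6, 9, 2, 5, 1, 9]
Entering loop: for pos, num in enumerate(arr, start=3):

After execution: tally = 23
23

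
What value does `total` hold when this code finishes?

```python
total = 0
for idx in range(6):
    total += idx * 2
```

Let's trace through this code step by step.

Initialize: total = 0
Entering loop: for idx in range(6):

After execution: total = 30
30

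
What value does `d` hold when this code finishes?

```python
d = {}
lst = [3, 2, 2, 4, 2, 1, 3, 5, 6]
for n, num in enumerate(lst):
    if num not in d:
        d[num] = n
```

Let's trace through this code step by step.

Initialize: d = {}
Initialize: lst = [3, 2, 2, 4, 2, 1, 3, 5, 6]
Entering loop: for n, num in enumerate(lst):

After execution: d = {3: 0, 2: 1, 4: 3, 1: 5, 5: 7, 6: 8}
{3: 0, 2: 1, 4: 3, 1: 5, 5: 7, 6: 8}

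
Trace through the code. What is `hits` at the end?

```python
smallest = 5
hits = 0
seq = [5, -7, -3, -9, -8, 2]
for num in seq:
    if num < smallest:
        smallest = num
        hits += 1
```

Let's trace through this code step by step.

Initialize: smallest = 5
Initialize: hits = 0
Initialize: seq = [5, -7, -3, -9, -8, 2]
Entering loop: for num in seq:

After execution: hits = 2
2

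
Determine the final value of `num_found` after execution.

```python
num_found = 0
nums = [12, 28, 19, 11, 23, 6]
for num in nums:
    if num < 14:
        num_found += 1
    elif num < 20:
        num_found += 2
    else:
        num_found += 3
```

Let's trace through this code step by step.

Initialize: num_found = 0
Initialize: nums = [12, 28, 19, 11, 23, 6]
Entering loop: for num in nums:

After execution: num_found = 11
11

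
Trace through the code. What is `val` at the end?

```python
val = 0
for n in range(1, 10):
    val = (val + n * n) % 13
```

Let's trace through this code step by step.

Initialize: val = 0
Entering loop: for n in range(1, 10):

After execution: val = 12
12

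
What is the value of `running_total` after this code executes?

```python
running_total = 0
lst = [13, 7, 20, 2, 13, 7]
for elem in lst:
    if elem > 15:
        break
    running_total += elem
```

Let's trace through this code step by step.

Initialize: running_total = 0
Initialize: lst = [13, 7, 20, 2, 13, 7]
Entering loop: for elem in lst:

After execution: running_total = 20
20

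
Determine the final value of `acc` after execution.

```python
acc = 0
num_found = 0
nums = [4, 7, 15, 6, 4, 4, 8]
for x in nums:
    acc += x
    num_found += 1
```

Let's trace through this code step by step.

Initialize: acc = 0
Initialize: num_found = 0
Initialize: nums = [4, 7, 15, 6, 4, 4, 8]
Entering loop: for x in nums:

After execution: acc = 48
48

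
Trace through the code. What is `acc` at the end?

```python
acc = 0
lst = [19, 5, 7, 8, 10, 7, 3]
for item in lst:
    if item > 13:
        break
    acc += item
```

Let's trace through this code step by step.

Initialize: acc = 0
Initialize: lst = [19, 5, 7, 8, 10, 7, 3]
Entering loop: for item in lst:

After execution: acc = 0
0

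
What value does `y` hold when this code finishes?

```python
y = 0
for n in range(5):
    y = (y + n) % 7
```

Let's trace through this code step by step.

Initialize: y = 0
Entering loop: for n in range(5):

After execution: y = 3
3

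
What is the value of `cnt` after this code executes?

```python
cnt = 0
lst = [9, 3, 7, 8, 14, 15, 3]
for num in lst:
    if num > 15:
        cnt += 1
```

Let's trace through this code step by step.

Initialize: cnt = 0
Initialize: lst = [9, 3, 7, 8, 14, 15, 3]
Entering loop: for num in lst:

After execution: cnt = 0
0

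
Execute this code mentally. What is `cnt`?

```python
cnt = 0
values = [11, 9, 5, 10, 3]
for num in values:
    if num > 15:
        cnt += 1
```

Let's trace through this code step by step.

Initialize: cnt = 0
Initialize: values = [11, 9, 5, 10, 3]
Entering loop: for num in values:

After execution: cnt = 0
0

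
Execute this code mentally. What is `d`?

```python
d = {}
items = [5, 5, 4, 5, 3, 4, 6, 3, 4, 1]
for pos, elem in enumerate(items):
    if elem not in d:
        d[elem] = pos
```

Let's trace through this code step by step.

Initialize: d = {}
Initialize: items = [5, 5, 4, 5, 3, 4, 6, 3, 4, 1]
Entering loop: for pos, elem in enumerate(items):

After execution: d = {5: 0, 4: 2, 3: 4, 6: 6, 1: 9}
{5: 0, 4: 2, 3: 4, 6: 6, 1: 9}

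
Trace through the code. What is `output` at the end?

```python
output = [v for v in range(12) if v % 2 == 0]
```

Let's trace through this code step by step.

Initialize: output = [v for v in range(12) if v % 2 == 0]

After execution: output = [0, 2, 4, 6, 8, 10]
[0, 2, 4, 6, 8, 10]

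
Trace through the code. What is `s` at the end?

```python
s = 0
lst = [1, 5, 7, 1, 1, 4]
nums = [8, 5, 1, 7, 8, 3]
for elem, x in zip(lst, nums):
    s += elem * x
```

Let's trace through this code step by step.

Initialize: s = 0
Initialize: lst = [1, 5, 7, 1, 1, 4]
Initialize: nums = [8, 5, 1, 7, 8, 3]
Entering loop: for elem, x in zip(lst, nums):

After execution: s = 67
67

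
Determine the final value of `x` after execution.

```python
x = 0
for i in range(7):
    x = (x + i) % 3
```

Let's trace through this code step by step.

Initialize: x = 0
Entering loop: for i in range(7):

After execution: x = 0
0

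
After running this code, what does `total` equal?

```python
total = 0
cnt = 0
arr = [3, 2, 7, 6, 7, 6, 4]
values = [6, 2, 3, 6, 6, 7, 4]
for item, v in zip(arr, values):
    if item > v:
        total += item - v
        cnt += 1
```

Let's trace through this code step by step.

Initialize: total = 0
Initialize: cnt = 0
Initialize: arr = [3, 2, 7, 6, 7, 6, 4]
Initialize: values = [6, 2, 3, 6, 6, 7, 4]
Entering loop: for item, v in zip(arr, values):

After execution: total = 5
5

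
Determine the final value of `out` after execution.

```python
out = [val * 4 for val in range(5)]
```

Let's trace through this code step by step.

Initialize: out = [val * 4 for val in range(5)]

After execution: out = [0, 4, 8, 12, 16]
[0, 4, 8, 12, 16]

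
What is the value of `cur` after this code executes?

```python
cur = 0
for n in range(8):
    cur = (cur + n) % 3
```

Let's trace through this code step by step.

Initialize: cur = 0
Entering loop: for n in range(8):

After execution: cur = 1
1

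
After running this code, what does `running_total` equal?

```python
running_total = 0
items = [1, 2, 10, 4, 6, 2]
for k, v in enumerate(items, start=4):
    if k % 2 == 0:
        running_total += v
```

Let's trace through this code step by step.

Initialize: running_total = 0
Initialize: items = [1, 2, 10, 4, 6, 2]
Entering loop: for k, v in enumerate(items, start=4):

After execution: running_total = 17
17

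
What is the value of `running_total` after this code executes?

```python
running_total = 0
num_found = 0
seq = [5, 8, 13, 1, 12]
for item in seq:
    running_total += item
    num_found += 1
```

Let's trace through this code step by step.

Initialize: running_total = 0
Initialize: num_found = 0
Initialize: seq = [5, 8, 13, 1, 12]
Entering loop: for item in seq:

After execution: running_total = 39
39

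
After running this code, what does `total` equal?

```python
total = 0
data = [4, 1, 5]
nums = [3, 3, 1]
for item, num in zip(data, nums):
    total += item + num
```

Let's trace through this code step by step.

Initialize: total = 0
Initialize: data = [4, 1, 5]
Initialize: nums = [3, 3, 1]
Entering loop: for item, num in zip(data, nums):

After execution: total = 17
17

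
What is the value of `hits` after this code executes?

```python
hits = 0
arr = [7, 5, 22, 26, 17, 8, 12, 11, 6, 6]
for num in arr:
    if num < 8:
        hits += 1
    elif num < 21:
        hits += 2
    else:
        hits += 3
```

Let's trace through this code step by step.

Initialize: hits = 0
Initialize: arr = [7, 5, 22, 26, 17, 8, 12, 11, 6, 6]
Entering loop: for num in arr:

After execution: hits = 18
18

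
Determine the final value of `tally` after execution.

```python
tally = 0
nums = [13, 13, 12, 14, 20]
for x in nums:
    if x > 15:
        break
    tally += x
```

Let's trace through this code step by step.

Initialize: tally = 0
Initialize: nums = [13, 13, 12, 14, 20]
Entering loop: for x in nums:

After execution: tally = 52
52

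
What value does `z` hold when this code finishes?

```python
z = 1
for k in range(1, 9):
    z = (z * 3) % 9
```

Let's trace through this code step by step.

Initialize: z = 1
Entering loop: for k in range(1, 9):

After execution: z = 0
0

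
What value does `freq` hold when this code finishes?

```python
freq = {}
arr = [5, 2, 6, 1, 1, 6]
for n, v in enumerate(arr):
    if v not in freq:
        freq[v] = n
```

Let's trace through this code step by step.

Initialize: freq = {}
Initialize: arr = [5, 2, 6, 1, 1, 6]
Entering loop: for n, v in enumerate(arr):

After execution: freq = {5: 0, 2: 1, 6: 2, 1: 3}
{5: 0, 2: 1, 6: 2, 1: 3}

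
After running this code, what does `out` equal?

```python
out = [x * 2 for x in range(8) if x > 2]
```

Let's trace through this code step by step.

Initialize: out = [x * 2 for x in range(8) if x > 2]

After execution: out = [6, 8, 10, 12, 14]
[6, 8, 10, 12, 14]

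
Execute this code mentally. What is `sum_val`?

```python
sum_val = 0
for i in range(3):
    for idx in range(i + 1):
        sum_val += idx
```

Let's trace through this code step by step.

Initialize: sum_val = 0
Entering loop: for i in range(3):

After execution: sum_val = 4
4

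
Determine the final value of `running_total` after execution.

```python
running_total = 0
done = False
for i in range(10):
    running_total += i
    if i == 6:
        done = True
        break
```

Let's trace through this code step by step.

Initialize: running_total = 0
Initialize: done = False
Entering loop: for i in range(10):

After execution: running_total = 21
21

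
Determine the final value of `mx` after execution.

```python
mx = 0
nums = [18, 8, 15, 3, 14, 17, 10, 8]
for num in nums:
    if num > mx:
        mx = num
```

Let's trace through this code step by step.

Initialize: mx = 0
Initialize: nums = [18, 8, 15, 3, 14, 17, 10, 8]
Entering loop: for num in nums:

After execution: mx = 18
18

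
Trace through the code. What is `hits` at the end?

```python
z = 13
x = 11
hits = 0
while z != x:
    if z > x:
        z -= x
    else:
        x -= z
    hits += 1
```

Let's trace through this code step by step.

Initialize: z = 13
Initialize: x = 11
Initialize: hits = 0
Entering loop: while z != x:

After execution: hits = 7
7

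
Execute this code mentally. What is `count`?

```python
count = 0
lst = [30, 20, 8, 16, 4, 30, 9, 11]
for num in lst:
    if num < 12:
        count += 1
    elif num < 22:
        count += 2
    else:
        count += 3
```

Let's trace through this code step by step.

Initialize: count = 0
Initialize: lst = [30, 20, 8, 16, 4, 30, 9, 11]
Entering loop: for num in lst:

After execution: count = 14
14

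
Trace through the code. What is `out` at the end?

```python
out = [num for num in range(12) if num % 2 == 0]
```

Let's trace through this code step by step.

Initialize: out = [num for num in range(12) if num % 2 == 0]

After execution: out = [0, 2, 4, 6, 8, 10]
[0, 2, 4, 6, 8, 10]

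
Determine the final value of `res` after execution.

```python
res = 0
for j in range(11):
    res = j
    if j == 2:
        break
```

Let's trace through this code step by step.

Initialize: res = 0
Entering loop: for j in range(11):

After execution: res = 2
2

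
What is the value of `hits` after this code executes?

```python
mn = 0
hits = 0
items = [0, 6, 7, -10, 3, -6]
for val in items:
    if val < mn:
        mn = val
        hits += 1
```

Let's trace through this code step by step.

Initialize: mn = 0
Initialize: hits = 0
Initialize: items = [0, 6, 7, -10, 3, -6]
Entering loop: for val in items:

After execution: hits = 1
1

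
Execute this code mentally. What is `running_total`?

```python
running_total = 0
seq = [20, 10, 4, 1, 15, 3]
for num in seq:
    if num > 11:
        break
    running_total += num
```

Let's trace through this code step by step.

Initialize: running_total = 0
Initialize: seq = [20, 10, 4, 1, 15, 3]
Entering loop: for num in seq:

After execution: running_total = 0
0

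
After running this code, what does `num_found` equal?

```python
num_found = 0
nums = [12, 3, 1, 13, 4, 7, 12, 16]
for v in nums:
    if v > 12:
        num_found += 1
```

Let's trace through this code step by step.

Initialize: num_found = 0
Initialize: nums = [12, 3, 1, 13, 4, 7, 12, 16]
Entering loop: for v in nums:

After execution: num_found = 2
2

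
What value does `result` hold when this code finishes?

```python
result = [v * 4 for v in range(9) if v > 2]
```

Let's trace through this code step by step.

Initialize: result = [v * 4 for v in range(9) if v > 2]

After execution: result = [12, 16, 20, 24, 28, 32]
[12, 16, 20, 24, 28, 32]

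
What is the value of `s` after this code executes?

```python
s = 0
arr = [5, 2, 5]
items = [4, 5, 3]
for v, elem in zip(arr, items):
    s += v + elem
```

Let's trace through this code step by step.

Initialize: s = 0
Initialize: arr = [5, 2, 5]
Initialize: items = [4, 5, 3]
Entering loop: for v, elem in zip(arr, items):

After execution: s = 24
24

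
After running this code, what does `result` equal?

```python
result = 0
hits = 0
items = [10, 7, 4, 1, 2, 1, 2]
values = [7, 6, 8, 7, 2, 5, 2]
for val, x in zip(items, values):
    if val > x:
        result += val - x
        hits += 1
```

Let's trace through this code step by step.

Initialize: result = 0
Initialize: hits = 0
Initialize: items = [10, 7, 4, 1, 2, 1, 2]
Initialize: values = [7, 6, 8, 7, 2, 5, 2]
Entering loop: for val, x in zip(items, values):

After execution: result = 4
4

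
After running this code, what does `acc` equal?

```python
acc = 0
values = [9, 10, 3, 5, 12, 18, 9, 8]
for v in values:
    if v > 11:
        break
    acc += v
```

Let's trace through this code step by step.

Initialize: acc = 0
Initialize: values = [9, 10, 3, 5, 12, 18, 9, 8]
Entering loop: for v in values:

After execution: acc = 27
27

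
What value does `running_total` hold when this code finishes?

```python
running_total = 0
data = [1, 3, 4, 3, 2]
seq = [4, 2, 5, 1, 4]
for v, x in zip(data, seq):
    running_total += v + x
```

Let's trace through this code step by step.

Initialize: running_total = 0
Initialize: data = [1, 3, 4, 3, 2]
Initialize: seq = [4, 2, 5, 1, 4]
Entering loop: for v, x in zip(data, seq):

After execution: running_total = 29
29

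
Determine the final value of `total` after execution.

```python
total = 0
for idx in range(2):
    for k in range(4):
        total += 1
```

Let's trace through this code step by step.

Initialize: total = 0
Entering loop: for idx in range(2):

After execution: total = 8
8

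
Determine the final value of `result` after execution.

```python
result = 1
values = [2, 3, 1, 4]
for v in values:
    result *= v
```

Let's trace through this code step by step.

Initialize: result = 1
Initialize: values = [2, 3, 1, 4]
Entering loop: for v in values:

After execution: result = 24
24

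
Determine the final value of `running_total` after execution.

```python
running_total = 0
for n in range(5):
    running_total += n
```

Let's trace through this code step by step.

Initialize: running_total = 0
Entering loop: for n in range(5):

After execution: running_total = 10
10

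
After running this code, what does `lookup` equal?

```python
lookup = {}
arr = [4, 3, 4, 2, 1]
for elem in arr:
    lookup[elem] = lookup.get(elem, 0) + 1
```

Let's trace through this code step by step.

Initialize: lookup = {}
Initialize: arr = [4, 3, 4, 2, 1]
Entering loop: for elem in arr:

After execution: lookup = {4: 2, 3: 1, 2: 1, 1: 1}
{4: 2, 3: 1, 2: 1, 1: 1}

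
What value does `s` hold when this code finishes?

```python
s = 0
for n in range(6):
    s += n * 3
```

Let's trace through this code step by step.

Initialize: s = 0
Entering loop: for n in range(6):

After execution: s = 45
45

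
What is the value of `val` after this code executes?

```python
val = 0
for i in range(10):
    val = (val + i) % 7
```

Let's trace through this code step by step.

Initialize: val = 0
Entering loop: for i in range(10):

After execution: val = 3
3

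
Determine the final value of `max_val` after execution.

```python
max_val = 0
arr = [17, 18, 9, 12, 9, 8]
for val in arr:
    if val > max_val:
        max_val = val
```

Let's trace through this code step by step.

Initialize: max_val = 0
Initialize: arr = [17, 18, 9, 12, 9, 8]
Entering loop: for val in arr:

After execution: max_val = 18
18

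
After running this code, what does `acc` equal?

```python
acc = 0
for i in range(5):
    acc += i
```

Let's trace through this code step by step.

Initialize: acc = 0
Entering loop: for i in range(5):

After execution: acc = 10
10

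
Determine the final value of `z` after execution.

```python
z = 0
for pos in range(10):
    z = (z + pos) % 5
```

Let's trace through this code step by step.

Initialize: z = 0
Entering loop: for pos in range(10):

After execution: z = 0
0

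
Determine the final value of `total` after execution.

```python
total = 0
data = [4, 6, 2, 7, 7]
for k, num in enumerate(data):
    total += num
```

Let's trace through this code step by step.

Initialize: total = 0
Initialize: data = [4, 6, 2, 7, 7]
Entering loop: for k, num in enumerate(data):

After execution: total = 26
26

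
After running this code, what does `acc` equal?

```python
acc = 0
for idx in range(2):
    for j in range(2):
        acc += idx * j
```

Let's trace through this code step by step.

Initialize: acc = 0
Entering loop: for idx in range(2):

After execution: acc = 1
1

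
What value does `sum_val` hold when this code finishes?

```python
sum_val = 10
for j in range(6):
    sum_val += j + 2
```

Let's trace through this code step by step.

Initialize: sum_val = 10
Entering loop: for j in range(6):

After execution: sum_val = 37
37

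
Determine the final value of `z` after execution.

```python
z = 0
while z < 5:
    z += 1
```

Let's trace through this code step by step.

Initialize: z = 0
Entering loop: while z < 5:

After execution: z = 5
5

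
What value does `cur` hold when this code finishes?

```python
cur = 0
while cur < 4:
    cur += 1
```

Let's trace through this code step by step.

Initialize: cur = 0
Entering loop: while cur < 4:

After execution: cur = 4
4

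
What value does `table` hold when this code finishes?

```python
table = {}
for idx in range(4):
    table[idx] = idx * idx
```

Let's trace through this code step by step.

Initialize: table = {}
Entering loop: for idx in range(4):

After execution: table = {0: 0, 1: 1, 2: 4, 3: 9}
{0: 0, 1: 1, 2: 4, 3: 9}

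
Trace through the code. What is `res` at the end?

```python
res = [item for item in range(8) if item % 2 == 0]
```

Let's trace through this code step by step.

Initialize: res = [item for item in range(8) if item % 2 == 0]

After execution: res = [0, 2, 4, 6]
[0, 2, 4, 6]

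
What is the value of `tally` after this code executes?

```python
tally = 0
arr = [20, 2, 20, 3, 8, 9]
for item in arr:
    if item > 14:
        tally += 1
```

Let's trace through this code step by step.

Initialize: tally = 0
Initialize: arr = [20, 2, 20, 3, 8, 9]
Entering loop: for item in arr:

After execution: tally = 2
2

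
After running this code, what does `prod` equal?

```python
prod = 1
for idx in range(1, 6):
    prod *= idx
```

Let's trace through this code step by step.

Initialize: prod = 1
Entering loop: for idx in range(1, 6):

After execution: prod = 120
120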